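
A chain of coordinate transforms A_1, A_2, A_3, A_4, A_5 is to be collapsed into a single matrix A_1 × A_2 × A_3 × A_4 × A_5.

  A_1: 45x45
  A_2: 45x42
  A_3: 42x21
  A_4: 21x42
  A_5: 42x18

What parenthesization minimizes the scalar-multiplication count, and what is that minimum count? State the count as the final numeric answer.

Adjacent pairs: A_1A_2 = 45·45·42 = 85050; A_2A_3 = 45·42·21 = 39690; A_3A_4 = 42·21·42 = 37044; A_4A_5 = 21·42·18 = 15876.
Length 3: A_1..A_3: k=1: 0+39690+45·45·21=82215; k=2: 85050+0+45·42·21=124740 → min 82215 | A_2..A_4: k=2: 0+37044+45·42·42=116424; k=3: 39690+0+45·21·42=79380 → min 79380 | A_3..A_5: k=3: 0+15876+42·21·18=31752; k=4: 37044+0+42·42·18=68796 → min 31752.
Length 4: A_1..A_4: k=1: 0+79380+45·45·42=164430; k=2: 85050+37044+45·42·42=201474; k=3: 82215+0+45·21·42=121905 → min 121905 | A_2..A_5: k=2: 0+31752+45·42·18=65772; k=3: 39690+15876+45·21·18=72576; k=4: 79380+0+45·42·18=113400 → min 65772.
Length 5: A_1..A_5: k=1: 0+65772+45·45·18=102222; k=2: 85050+31752+45·42·18=150822; k=3: 82215+15876+45·21·18=115101; k=4: 121905+0+45·42·18=155925 → min 102222.
Optimal parenthesization: (A_1 × (A_2 × (A_3 × (A_4 × A_5)))) with cost 102222.

102222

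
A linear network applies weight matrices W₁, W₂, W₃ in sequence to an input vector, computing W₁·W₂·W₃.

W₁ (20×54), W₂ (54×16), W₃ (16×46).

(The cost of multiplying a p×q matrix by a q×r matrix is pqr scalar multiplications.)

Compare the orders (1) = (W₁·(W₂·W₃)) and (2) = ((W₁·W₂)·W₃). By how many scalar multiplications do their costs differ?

Order (1) = (W₁·(W₂·W₃)): (W₂·W₃): 54×16 by 16×46 → 54×46, cost 54·16·46 = 39744; (W₁·(W₂·W₃)): 20×54 by 54×46 → 20×46, cost 20·54·46 = 49680; cumulative 89424. Total 89424.
Order (2) = ((W₁·W₂)·W₃): (W₁·W₂): 20×54 by 54×16 → 20×16, cost 20·54·16 = 17280; ((W₁·W₂)·W₃): 20×16 by 16×46 → 20×46, cost 20·16·46 = 14720; cumulative 32000. Total 32000.
Difference: |89424 − 32000| = 57424.

57424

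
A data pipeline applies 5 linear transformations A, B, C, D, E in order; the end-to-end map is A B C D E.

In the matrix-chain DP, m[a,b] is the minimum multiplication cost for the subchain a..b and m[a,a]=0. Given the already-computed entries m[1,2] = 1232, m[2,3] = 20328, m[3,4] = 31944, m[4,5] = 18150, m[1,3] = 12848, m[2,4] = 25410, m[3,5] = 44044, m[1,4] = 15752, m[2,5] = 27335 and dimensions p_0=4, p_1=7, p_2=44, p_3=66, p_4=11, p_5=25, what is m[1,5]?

16852

m[1,5] = min over k∈[1,4] of m[1,k]+m[k+1,5]+p_{0}·p_k·p_{5}.
k=1: 0 + 27335 + 4·7·25 = 28035; k=2: 1232 + 44044 + 4·44·25 = 49676; k=3: 12848 + 18150 + 4·66·25 = 37598; k=4: 15752 + 0 + 4·11·25 = 16852.
Minimum: 16852 at k=4.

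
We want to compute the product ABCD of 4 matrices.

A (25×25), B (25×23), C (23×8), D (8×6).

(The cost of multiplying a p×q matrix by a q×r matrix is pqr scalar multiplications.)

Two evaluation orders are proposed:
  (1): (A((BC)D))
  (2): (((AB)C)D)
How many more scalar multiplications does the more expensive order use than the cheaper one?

Order (1) = (A((BC)D)): (BC): 25×23 by 23×8 → 25×8, cost 25·23·8 = 4600; ((BC)D): 25×8 by 8×6 → 25×6, cost 25·8·6 = 1200; cumulative 5800; (A((BC)D)): 25×25 by 25×6 → 25×6, cost 25·25·6 = 3750; cumulative 9550. Total 9550.
Order (2) = (((AB)C)D): (AB): 25×25 by 25×23 → 25×23, cost 25·25·23 = 14375; ((AB)C): 25×23 by 23×8 → 25×8, cost 25·23·8 = 4600; cumulative 18975; (((AB)C)D): 25×8 by 8×6 → 25×6, cost 25·8·6 = 1200; cumulative 20175. Total 20175.
Difference: |9550 − 20175| = 10625.

10625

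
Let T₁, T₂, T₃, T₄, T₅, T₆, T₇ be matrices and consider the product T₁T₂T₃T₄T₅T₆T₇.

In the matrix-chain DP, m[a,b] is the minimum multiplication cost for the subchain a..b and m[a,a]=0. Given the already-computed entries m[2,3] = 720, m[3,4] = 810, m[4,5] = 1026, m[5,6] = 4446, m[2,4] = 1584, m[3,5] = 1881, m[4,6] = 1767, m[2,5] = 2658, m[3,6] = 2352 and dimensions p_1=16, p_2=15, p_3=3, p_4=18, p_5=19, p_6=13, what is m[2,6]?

3111

m[2,6] = min over k∈[2,5] of m[2,k]+m[k+1,6]+p_{1}·p_k·p_{6}.
k=2: 0 + 2352 + 16·15·13 = 5472; k=3: 720 + 1767 + 16·3·13 = 3111; k=4: 1584 + 4446 + 16·18·13 = 9774; k=5: 2658 + 0 + 16·19·13 = 6610.
Minimum: 3111 at k=3.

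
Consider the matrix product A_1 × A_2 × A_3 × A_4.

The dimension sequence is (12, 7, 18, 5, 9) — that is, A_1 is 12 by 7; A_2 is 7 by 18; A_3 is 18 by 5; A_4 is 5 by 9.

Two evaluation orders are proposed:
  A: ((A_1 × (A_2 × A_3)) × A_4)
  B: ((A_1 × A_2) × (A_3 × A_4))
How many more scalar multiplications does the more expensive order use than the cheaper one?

2676

Order A = ((A_1 × (A_2 × A_3)) × A_4): (A_2 × A_3): 7×18 by 18×5 → 7×5, cost 7·18·5 = 630; (A_1 × (A_2 × A_3)): 12×7 by 7×5 → 12×5, cost 12·7·5 = 420; cumulative 1050; ((A_1 × (A_2 × A_3)) × A_4): 12×5 by 5×9 → 12×9, cost 12·5·9 = 540; cumulative 1590. Total 1590.
Order B = ((A_1 × A_2) × (A_3 × A_4)): (A_1 × A_2): 12×7 by 7×18 → 12×18, cost 12·7·18 = 1512; (A_3 × A_4): 18×5 by 5×9 → 18×9, cost 18·5·9 = 810; ((A_1 × A_2) × (A_3 × A_4)): 12×18 by 18×9 → 12×9, cost 12·18·9 = 1944; cumulative 4266. Total 4266.
Difference: |1590 − 4266| = 2676.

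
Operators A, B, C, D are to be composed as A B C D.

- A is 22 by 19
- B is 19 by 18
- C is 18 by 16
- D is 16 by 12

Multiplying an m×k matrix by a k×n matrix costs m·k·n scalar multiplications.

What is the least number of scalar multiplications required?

Adjacent pairs: AB = 22·19·18 = 7524; BC = 19·18·16 = 5472; CD = 18·16·12 = 3456.
Length 3: A..C: k=1: 0+5472+22·19·16=12160; k=2: 7524+0+22·18·16=13860 → min 12160 | B..D: k=2: 0+3456+19·18·12=7560; k=3: 5472+0+19·16·12=9120 → min 7560.
Length 4: A..D: k=1: 0+7560+22·19·12=12576; k=2: 7524+3456+22·18·12=15732; k=3: 12160+0+22·16·12=16384 → min 12576.
Optimal order: (A (B (C D))) with cost 12576.

12576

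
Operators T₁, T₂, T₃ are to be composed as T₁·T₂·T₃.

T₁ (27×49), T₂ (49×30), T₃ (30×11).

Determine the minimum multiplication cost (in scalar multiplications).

Order (T₁·(T₂·T₃)): (T₂·T₃): 49×30 by 30×11 → 49×11, cost 49·30·11 = 16170; (T₁·(T₂·T₃)): 27×49 by 49×11 → 27×11, cost 27·49·11 = 14553; cumulative 30723. Total 30723.
Order ((T₁·T₂)·T₃): (T₁·T₂): 27×49 by 49×30 → 27×30, cost 27·49·30 = 39690; ((T₁·T₂)·T₃): 27×30 by 30×11 → 27×11, cost 27·30·11 = 8910; cumulative 48600. Total 48600.
Minimum: 30723.

30723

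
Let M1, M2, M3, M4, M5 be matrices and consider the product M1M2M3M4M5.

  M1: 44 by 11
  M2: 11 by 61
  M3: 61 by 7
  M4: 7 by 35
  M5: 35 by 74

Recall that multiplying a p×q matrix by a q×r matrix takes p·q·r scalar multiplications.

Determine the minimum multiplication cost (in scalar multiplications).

49007

Adjacent pairs: M1M2 = 44·11·61 = 29524; M2M3 = 11·61·7 = 4697; M3M4 = 61·7·35 = 14945; M4M5 = 7·35·74 = 18130.
Length 3: M1..M3: k=1: 0+4697+44·11·7=8085; k=2: 29524+0+44·61·7=48312 → min 8085 | M2..M4: k=2: 0+14945+11·61·35=38430; k=3: 4697+0+11·7·35=7392 → min 7392 | M3..M5: k=3: 0+18130+61·7·74=49728; k=4: 14945+0+61·35·74=172935 → min 49728.
Length 4: M1..M4: k=1: 0+7392+44·11·35=24332; k=2: 29524+14945+44·61·35=138409; k=3: 8085+0+44·7·35=18865 → min 18865 | M2..M5: k=2: 0+49728+11·61·74=99382; k=3: 4697+18130+11·7·74=28525; k=4: 7392+0+11·35·74=35882 → min 28525.
Length 5: M1..M5: k=1: 0+28525+44·11·74=64341; k=2: 29524+49728+44·61·74=277868; k=3: 8085+18130+44·7·74=49007; k=4: 18865+0+44·35·74=132825 → min 49007.
Optimal order: ((M1(M2M3))(M4M5)) with cost 49007.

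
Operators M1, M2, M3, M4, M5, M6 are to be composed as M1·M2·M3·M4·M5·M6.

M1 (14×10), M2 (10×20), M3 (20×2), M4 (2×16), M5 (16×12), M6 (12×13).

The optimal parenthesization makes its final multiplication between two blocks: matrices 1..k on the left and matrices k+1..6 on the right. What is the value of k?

Adjacent pairs: M1M2 = 14·10·20 = 2800; M2M3 = 10·20·2 = 400; M3M4 = 20·2·16 = 640; M4M5 = 2·16·12 = 384; M5M6 = 16·12·13 = 2496.
Length 3: M1..M3: k=1: 0+400+14·10·2=680; k=2: 2800+0+14·20·2=3360 → min 680 | M2..M4: k=2: 0+640+10·20·16=3840; k=3: 400+0+10·2·16=720 → min 720 | M3..M5: k=3: 0+384+20·2·12=864; k=4: 640+0+20·16·12=4480 → min 864 | M4..M6: k=4: 0+2496+2·16·13=2912; k=5: 384+0+2·12·13=696 → min 696.
Length 4: M1..M4: k=1: 0+720+14·10·16=2960; k=2: 2800+640+14·20·16=7920; k=3: 680+0+14·2·16=1128 → min 1128 | M2..M5: k=2: 0+864+10·20·12=3264; k=3: 400+384+10·2·12=1024; k=4: 720+0+10·16·12=2640 → min 1024 | M3..M6: k=3: 0+696+20·2·13=1216; k=4: 640+2496+20·16·13=7296; k=5: 864+0+20·12·13=3984 → min 1216.
Length 5: M1..M5: k=1: 0+1024+14·10·12=2704; k=2: 2800+864+14·20·12=7024; k=3: 680+384+14·2·12=1400; k=4: 1128+0+14·16·12=3816 → min 1400 | M2..M6: k=2: 0+1216+10·20·13=3816; k=3: 400+696+10·2·13=1356; k=4: 720+2496+10·16·13=5296; k=5: 1024+0+10·12·13=2584 → min 1356.
Top-level splits: k=1: (M1..M1)·(M2..M6) → 0+1356+14·10·13 = 3176; k=2: (M1..M2)·(M3..M6) → 2800+1216+14·20·13 = 7656; k=3: (M1..M3)·(M4..M6) → 680+696+14·2·13 = 1740; k=4: (M1..M4)·(M5..M6) → 1128+2496+14·16·13 = 6536; k=5: (M1..M5)·(M6..M6) → 1400+0+14·12·13 = 3584.
Best split is after M3, i.e. k = 3.

3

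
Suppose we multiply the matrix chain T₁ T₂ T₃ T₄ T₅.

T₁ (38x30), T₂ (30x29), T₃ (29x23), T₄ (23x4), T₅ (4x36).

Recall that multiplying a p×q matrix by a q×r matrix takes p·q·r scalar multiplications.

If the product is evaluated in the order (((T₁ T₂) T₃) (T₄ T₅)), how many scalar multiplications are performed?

(T₁ T₂): 38×30 by 30×29 → 38×29, cost 38·30·29 = 33060
((T₁ T₂) T₃): 38×29 by 29×23 → 38×23, cost 38·29·23 = 25346; cumulative 58406
(T₄ T₅): 23×4 by 4×36 → 23×36, cost 23·4·36 = 3312
(((T₁ T₂) T₃) (T₄ T₅)): 38×23 by 23×36 → 38×36, cost 38·23·36 = 31464; cumulative 93182
Total: 93182 scalar multiplications.

93182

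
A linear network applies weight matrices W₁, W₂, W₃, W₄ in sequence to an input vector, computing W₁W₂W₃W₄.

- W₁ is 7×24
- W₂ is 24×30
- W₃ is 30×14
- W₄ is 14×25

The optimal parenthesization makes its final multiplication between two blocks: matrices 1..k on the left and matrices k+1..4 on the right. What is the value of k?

3

Adjacent pairs: W₁W₂ = 7·24·30 = 5040; W₂W₃ = 24·30·14 = 10080; W₃W₄ = 30·14·25 = 10500.
Length 3: W₁..W₃: k=1: 0+10080+7·24·14=12432; k=2: 5040+0+7·30·14=7980 → min 7980 | W₂..W₄: k=2: 0+10500+24·30·25=28500; k=3: 10080+0+24·14·25=18480 → min 18480.
Top-level splits: k=1: (W₁..W₁)·(W₂..W₄) → 0+18480+7·24·25 = 22680; k=2: (W₁..W₂)·(W₃..W₄) → 5040+10500+7·30·25 = 20790; k=3: (W₁..W₃)·(W₄..W₄) → 7980+0+7·14·25 = 10430.
Best split is after W₃, i.e. k = 3.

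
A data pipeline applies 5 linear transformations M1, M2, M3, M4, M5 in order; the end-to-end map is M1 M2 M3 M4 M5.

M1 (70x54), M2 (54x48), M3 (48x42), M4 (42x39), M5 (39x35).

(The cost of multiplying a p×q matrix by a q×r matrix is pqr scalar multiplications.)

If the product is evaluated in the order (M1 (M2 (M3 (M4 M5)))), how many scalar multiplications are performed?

350910

(M4 M5): 42×39 by 39×35 → 42×35, cost 42·39·35 = 57330
(M3 (M4 M5)): 48×42 by 42×35 → 48×35, cost 48·42·35 = 70560; cumulative 127890
(M2 (M3 (M4 M5))): 54×48 by 48×35 → 54×35, cost 54·48·35 = 90720; cumulative 218610
(M1 (M2 (M3 (M4 M5)))): 70×54 by 54×35 → 70×35, cost 70·54·35 = 132300; cumulative 350910
Total: 350910 scalar multiplications.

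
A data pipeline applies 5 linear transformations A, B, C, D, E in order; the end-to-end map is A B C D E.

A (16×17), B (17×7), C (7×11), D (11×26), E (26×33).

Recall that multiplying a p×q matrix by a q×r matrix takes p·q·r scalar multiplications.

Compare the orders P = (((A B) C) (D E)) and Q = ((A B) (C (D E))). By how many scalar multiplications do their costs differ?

803

Order P = (((A B) C) (D E)): (A B): 16×17 by 17×7 → 16×7, cost 16·17·7 = 1904; ((A B) C): 16×7 by 7×11 → 16×11, cost 16·7·11 = 1232; cumulative 3136; (D E): 11×26 by 26×33 → 11×33, cost 11·26·33 = 9438; (((A B) C) (D E)): 16×11 by 11×33 → 16×33, cost 16·11·33 = 5808; cumulative 18382. Total 18382.
Order Q = ((A B) (C (D E))): (A B): 16×17 by 17×7 → 16×7, cost 16·17·7 = 1904; (D E): 11×26 by 26×33 → 11×33, cost 11·26·33 = 9438; (C (D E)): 7×11 by 11×33 → 7×33, cost 7·11·33 = 2541; cumulative 11979; ((A B) (C (D E))): 16×7 by 7×33 → 16×33, cost 16·7·33 = 3696; cumulative 17579. Total 17579.
Difference: |18382 − 17579| = 803.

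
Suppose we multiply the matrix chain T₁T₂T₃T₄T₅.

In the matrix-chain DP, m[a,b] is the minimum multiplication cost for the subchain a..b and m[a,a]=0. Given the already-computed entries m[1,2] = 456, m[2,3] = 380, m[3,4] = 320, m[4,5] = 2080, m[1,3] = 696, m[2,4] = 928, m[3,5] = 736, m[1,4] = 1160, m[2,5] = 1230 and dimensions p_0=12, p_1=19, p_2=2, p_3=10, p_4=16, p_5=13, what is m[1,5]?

1504

m[1,5] = min over k∈[1,4] of m[1,k]+m[k+1,5]+p_{0}·p_k·p_{5}.
k=1: 0 + 1230 + 12·19·13 = 4194; k=2: 456 + 736 + 12·2·13 = 1504; k=3: 696 + 2080 + 12·10·13 = 4336; k=4: 1160 + 0 + 12·16·13 = 3656.
Minimum: 1504 at k=2.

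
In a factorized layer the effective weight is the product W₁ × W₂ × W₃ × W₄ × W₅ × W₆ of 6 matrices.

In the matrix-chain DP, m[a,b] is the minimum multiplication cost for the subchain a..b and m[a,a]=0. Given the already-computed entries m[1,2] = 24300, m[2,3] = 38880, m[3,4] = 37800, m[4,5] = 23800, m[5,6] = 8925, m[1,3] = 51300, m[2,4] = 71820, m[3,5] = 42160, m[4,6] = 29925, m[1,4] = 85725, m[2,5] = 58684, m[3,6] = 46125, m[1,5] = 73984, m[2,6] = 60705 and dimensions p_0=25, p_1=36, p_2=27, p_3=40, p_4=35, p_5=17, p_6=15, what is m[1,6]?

m[1,6] = min over k∈[1,5] of m[1,k]+m[k+1,6]+p_{0}·p_k·p_{6}.
k=1: 0 + 60705 + 25·36·15 = 74205; k=2: 24300 + 46125 + 25·27·15 = 80550; k=3: 51300 + 29925 + 25·40·15 = 96225; k=4: 85725 + 8925 + 25·35·15 = 107775; k=5: 73984 + 0 + 25·17·15 = 80359.
Minimum: 74205 at k=1.

74205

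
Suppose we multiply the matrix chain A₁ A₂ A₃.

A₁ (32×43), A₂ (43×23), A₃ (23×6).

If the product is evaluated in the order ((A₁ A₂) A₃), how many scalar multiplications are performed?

(A₁ A₂): 32×43 by 43×23 → 32×23, cost 32·43·23 = 31648
((A₁ A₂) A₃): 32×23 by 23×6 → 32×6, cost 32·23·6 = 4416; cumulative 36064
Total: 36064 scalar multiplications.

36064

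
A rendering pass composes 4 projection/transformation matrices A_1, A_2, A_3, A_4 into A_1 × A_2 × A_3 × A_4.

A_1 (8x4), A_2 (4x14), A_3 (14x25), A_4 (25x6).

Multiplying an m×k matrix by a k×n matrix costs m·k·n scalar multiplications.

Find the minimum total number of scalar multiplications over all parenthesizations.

Adjacent pairs: A_1A_2 = 8·4·14 = 448; A_2A_3 = 4·14·25 = 1400; A_3A_4 = 14·25·6 = 2100.
Length 3: A_1..A_3: k=1: 0+1400+8·4·25=2200; k=2: 448+0+8·14·25=3248 → min 2200 | A_2..A_4: k=2: 0+2100+4·14·6=2436; k=3: 1400+0+4·25·6=2000 → min 2000.
Length 4: A_1..A_4: k=1: 0+2000+8·4·6=2192; k=2: 448+2100+8·14·6=3220; k=3: 2200+0+8·25·6=3400 → min 2192.
Optimal order: (A_1 × ((A_2 × A_3) × A_4)) with cost 2192.

2192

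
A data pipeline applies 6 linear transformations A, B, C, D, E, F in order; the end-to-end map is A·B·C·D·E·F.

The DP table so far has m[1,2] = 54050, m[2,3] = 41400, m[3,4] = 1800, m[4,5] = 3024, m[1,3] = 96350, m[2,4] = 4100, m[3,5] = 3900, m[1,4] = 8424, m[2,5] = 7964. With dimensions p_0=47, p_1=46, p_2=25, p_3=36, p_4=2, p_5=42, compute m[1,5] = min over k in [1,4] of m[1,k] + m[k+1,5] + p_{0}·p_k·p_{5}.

m[1,5] = min over k∈[1,4] of m[1,k]+m[k+1,5]+p_{0}·p_k·p_{5}.
k=1: 0 + 7964 + 47·46·42 = 98768; k=2: 54050 + 3900 + 47·25·42 = 107300; k=3: 96350 + 3024 + 47·36·42 = 170438; k=4: 8424 + 0 + 47·2·42 = 12372.
Minimum: 12372 at k=4.

12372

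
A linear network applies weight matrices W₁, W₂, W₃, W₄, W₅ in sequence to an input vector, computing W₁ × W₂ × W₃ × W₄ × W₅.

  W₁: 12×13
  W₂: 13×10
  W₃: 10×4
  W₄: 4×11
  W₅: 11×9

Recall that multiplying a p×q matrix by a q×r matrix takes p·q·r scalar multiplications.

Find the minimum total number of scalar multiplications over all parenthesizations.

Adjacent pairs: W₁W₂ = 12·13·10 = 1560; W₂W₃ = 13·10·4 = 520; W₃W₄ = 10·4·11 = 440; W₄W₅ = 4·11·9 = 396.
Length 3: W₁..W₃: k=1: 0+520+12·13·4=1144; k=2: 1560+0+12·10·4=2040 → min 1144 | W₂..W₄: k=2: 0+440+13·10·11=1870; k=3: 520+0+13·4·11=1092 → min 1092 | W₃..W₅: k=3: 0+396+10·4·9=756; k=4: 440+0+10·11·9=1430 → min 756.
Length 4: W₁..W₄: k=1: 0+1092+12·13·11=2808; k=2: 1560+440+12·10·11=3320; k=3: 1144+0+12·4·11=1672 → min 1672 | W₂..W₅: k=2: 0+756+13·10·9=1926; k=3: 520+396+13·4·9=1384; k=4: 1092+0+13·11·9=2379 → min 1384.
Length 5: W₁..W₅: k=1: 0+1384+12·13·9=2788; k=2: 1560+756+12·10·9=3396; k=3: 1144+396+12·4·9=1972; k=4: 1672+0+12·11·9=2860 → min 1972.
Optimal order: ((W₁ × (W₂ × W₃)) × (W₄ × W₅)) with cost 1972.

1972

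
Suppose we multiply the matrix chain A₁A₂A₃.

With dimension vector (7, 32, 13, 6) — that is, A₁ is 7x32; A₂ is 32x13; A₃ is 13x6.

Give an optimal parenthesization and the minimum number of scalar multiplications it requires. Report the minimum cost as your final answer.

3458

(A₁(A₂A₃)): cost 3840.
((A₁A₂)A₃): cost 3458.
Optimal: ((A₁A₂)A₃) with cost 3458.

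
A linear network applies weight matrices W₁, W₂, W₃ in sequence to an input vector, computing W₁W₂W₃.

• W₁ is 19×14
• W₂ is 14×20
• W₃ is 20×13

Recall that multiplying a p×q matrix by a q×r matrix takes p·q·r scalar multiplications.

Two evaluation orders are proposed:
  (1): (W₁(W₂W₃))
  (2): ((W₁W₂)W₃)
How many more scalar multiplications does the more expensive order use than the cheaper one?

Order (1) = (W₁(W₂W₃)): (W₂W₃): 14×20 by 20×13 → 14×13, cost 14·20·13 = 3640; (W₁(W₂W₃)): 19×14 by 14×13 → 19×13, cost 19·14·13 = 3458; cumulative 7098. Total 7098.
Order (2) = ((W₁W₂)W₃): (W₁W₂): 19×14 by 14×20 → 19×20, cost 19·14·20 = 5320; ((W₁W₂)W₃): 19×20 by 20×13 → 19×13, cost 19·20·13 = 4940; cumulative 10260. Total 10260.
Difference: |7098 − 10260| = 3162.

3162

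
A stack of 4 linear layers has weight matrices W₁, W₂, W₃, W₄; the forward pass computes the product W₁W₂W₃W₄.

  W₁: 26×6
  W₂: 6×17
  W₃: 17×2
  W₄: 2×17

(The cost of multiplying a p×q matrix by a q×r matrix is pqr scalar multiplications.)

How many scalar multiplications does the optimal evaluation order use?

Adjacent pairs: W₁W₂ = 26·6·17 = 2652; W₂W₃ = 6·17·2 = 204; W₃W₄ = 17·2·17 = 578.
Length 3: W₁..W₃: k=1: 0+204+26·6·2=516; k=2: 2652+0+26·17·2=3536 → min 516 | W₂..W₄: k=2: 0+578+6·17·17=2312; k=3: 204+0+6·2·17=408 → min 408.
Length 4: W₁..W₄: k=1: 0+408+26·6·17=3060; k=2: 2652+578+26·17·17=10744; k=3: 516+0+26·2·17=1400 → min 1400.
Optimal order: ((W₁(W₂W₃))W₄) with cost 1400.

1400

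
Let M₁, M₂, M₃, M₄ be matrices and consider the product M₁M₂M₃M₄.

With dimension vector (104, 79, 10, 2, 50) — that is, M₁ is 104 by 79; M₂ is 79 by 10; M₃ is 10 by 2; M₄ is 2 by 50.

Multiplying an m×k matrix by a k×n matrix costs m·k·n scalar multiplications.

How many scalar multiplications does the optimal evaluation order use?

28412

Adjacent pairs: M₁M₂ = 104·79·10 = 82160; M₂M₃ = 79·10·2 = 1580; M₃M₄ = 10·2·50 = 1000.
Length 3: M₁..M₃: k=1: 0+1580+104·79·2=18012; k=2: 82160+0+104·10·2=84240 → min 18012 | M₂..M₄: k=2: 0+1000+79·10·50=40500; k=3: 1580+0+79·2·50=9480 → min 9480.
Length 4: M₁..M₄: k=1: 0+9480+104·79·50=420280; k=2: 82160+1000+104·10·50=135160; k=3: 18012+0+104·2·50=28412 → min 28412.
Optimal order: ((M₁(M₂M₃))M₄) with cost 28412.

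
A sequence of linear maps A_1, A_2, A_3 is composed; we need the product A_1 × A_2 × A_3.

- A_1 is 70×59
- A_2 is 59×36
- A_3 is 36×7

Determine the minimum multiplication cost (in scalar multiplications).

Order (A_1 × (A_2 × A_3)): (A_2 × A_3): 59×36 by 36×7 → 59×7, cost 59·36·7 = 14868; (A_1 × (A_2 × A_3)): 70×59 by 59×7 → 70×7, cost 70·59·7 = 28910; cumulative 43778. Total 43778.
Order ((A_1 × A_2) × A_3): (A_1 × A_2): 70×59 by 59×36 → 70×36, cost 70·59·36 = 148680; ((A_1 × A_2) × A_3): 70×36 by 36×7 → 70×7, cost 70·36·7 = 17640; cumulative 166320. Total 166320.
Minimum: 43778.

43778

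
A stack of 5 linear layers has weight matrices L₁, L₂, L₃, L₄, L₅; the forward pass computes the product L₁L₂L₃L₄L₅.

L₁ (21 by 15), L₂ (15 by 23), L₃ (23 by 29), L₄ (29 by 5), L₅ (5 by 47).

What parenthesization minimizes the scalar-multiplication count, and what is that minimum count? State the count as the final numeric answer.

Adjacent pairs: L₁L₂ = 21·15·23 = 7245; L₂L₃ = 15·23·29 = 10005; L₃L₄ = 23·29·5 = 3335; L₄L₅ = 29·5·47 = 6815.
Length 3: L₁..L₃: k=1: 0+10005+21·15·29=19140; k=2: 7245+0+21·23·29=21252 → min 19140 | L₂..L₄: k=2: 0+3335+15·23·5=5060; k=3: 10005+0+15·29·5=12180 → min 5060 | L₃..L₅: k=3: 0+6815+23·29·47=38164; k=4: 3335+0+23·5·47=8740 → min 8740.
Length 4: L₁..L₄: k=1: 0+5060+21·15·5=6635; k=2: 7245+3335+21·23·5=12995; k=3: 19140+0+21·29·5=22185 → min 6635 | L₂..L₅: k=2: 0+8740+15·23·47=24955; k=3: 10005+6815+15·29·47=37265; k=4: 5060+0+15·5·47=8585 → min 8585.
Length 5: L₁..L₅: k=1: 0+8585+21·15·47=23390; k=2: 7245+8740+21·23·47=38686; k=3: 19140+6815+21·29·47=54578; k=4: 6635+0+21·5·47=11570 → min 11570.
Optimal parenthesization: ((L₁(L₂(L₃L₄)))L₅) with cost 11570.

11570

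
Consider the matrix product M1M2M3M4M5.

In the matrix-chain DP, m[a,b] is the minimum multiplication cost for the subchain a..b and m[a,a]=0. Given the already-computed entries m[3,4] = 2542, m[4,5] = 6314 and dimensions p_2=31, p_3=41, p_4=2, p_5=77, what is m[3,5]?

7316

m[3,5] = min over k∈[3,4] of m[3,k]+m[k+1,5]+p_{2}·p_k·p_{5}.
k=3: 0 + 6314 + 31·41·77 = 104181; k=4: 2542 + 0 + 31·2·77 = 7316.
Minimum: 7316 at k=4.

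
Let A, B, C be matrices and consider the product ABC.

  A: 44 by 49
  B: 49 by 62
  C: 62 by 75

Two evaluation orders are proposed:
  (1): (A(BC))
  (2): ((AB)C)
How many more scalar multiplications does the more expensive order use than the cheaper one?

51278

Order (1) = (A(BC)): (BC): 49×62 by 62×75 → 49×75, cost 49·62·75 = 227850; (A(BC)): 44×49 by 49×75 → 44×75, cost 44·49·75 = 161700; cumulative 389550. Total 389550.
Order (2) = ((AB)C): (AB): 44×49 by 49×62 → 44×62, cost 44·49·62 = 133672; ((AB)C): 44×62 by 62×75 → 44×75, cost 44·62·75 = 204600; cumulative 338272. Total 338272.
Difference: |389550 − 338272| = 51278.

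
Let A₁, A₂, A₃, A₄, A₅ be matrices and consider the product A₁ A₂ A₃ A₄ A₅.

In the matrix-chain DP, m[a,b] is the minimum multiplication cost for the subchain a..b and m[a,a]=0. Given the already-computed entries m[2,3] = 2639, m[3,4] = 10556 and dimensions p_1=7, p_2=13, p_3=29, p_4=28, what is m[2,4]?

8323

m[2,4] = min over k∈[2,3] of m[2,k]+m[k+1,4]+p_{1}·p_k·p_{4}.
k=2: 0 + 10556 + 7·13·28 = 13104; k=3: 2639 + 0 + 7·29·28 = 8323.
Minimum: 8323 at k=3.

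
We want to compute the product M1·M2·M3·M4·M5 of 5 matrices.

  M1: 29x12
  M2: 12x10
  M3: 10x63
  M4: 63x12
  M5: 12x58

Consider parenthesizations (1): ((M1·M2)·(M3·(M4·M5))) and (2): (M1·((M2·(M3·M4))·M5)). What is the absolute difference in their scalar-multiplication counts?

Order (1) = ((M1·M2)·(M3·(M4·M5))): (M1·M2): 29×12 by 12×10 → 29×10, cost 29·12·10 = 3480; (M4·M5): 63×12 by 12×58 → 63×58, cost 63·12·58 = 43848; (M3·(M4·M5)): 10×63 by 63×58 → 10×58, cost 10·63·58 = 36540; cumulative 80388; ((M1·M2)·(M3·(M4·M5))): 29×10 by 10×58 → 29×58, cost 29·10·58 = 16820; cumulative 100688. Total 100688.
Order (2) = (M1·((M2·(M3·M4))·M5)): (M3·M4): 10×63 by 63×12 → 10×12, cost 10·63·12 = 7560; (M2·(M3·M4)): 12×10 by 10×12 → 12×12, cost 12·10·12 = 1440; cumulative 9000; ((M2·(M3·M4))·M5): 12×12 by 12×58 → 12×58, cost 12·12·58 = 8352; cumulative 17352; (M1·((M2·(M3·M4))·M5)): 29×12 by 12×58 → 29×58, cost 29·12·58 = 20184; cumulative 37536. Total 37536.
Difference: |100688 − 37536| = 63152.

63152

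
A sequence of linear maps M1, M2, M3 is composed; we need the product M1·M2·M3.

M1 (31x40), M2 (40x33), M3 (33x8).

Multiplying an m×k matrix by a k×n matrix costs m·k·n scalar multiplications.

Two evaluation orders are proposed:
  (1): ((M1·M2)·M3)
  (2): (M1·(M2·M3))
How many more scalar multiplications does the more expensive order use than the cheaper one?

Order (1) = ((M1·M2)·M3): (M1·M2): 31×40 by 40×33 → 31×33, cost 31·40·33 = 40920; ((M1·M2)·M3): 31×33 by 33×8 → 31×8, cost 31·33·8 = 8184; cumulative 49104. Total 49104.
Order (2) = (M1·(M2·M3)): (M2·M3): 40×33 by 33×8 → 40×8, cost 40·33·8 = 10560; (M1·(M2·M3)): 31×40 by 40×8 → 31×8, cost 31·40·8 = 9920; cumulative 20480. Total 20480.
Difference: |49104 − 20480| = 28624.

28624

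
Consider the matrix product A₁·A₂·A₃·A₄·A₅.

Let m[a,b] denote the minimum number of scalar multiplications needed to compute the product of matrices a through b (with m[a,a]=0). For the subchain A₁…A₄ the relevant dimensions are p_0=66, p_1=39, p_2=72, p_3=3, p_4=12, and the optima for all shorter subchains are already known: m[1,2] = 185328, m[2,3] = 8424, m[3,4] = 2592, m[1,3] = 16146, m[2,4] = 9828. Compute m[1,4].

18522

m[1,4] = min over k∈[1,3] of m[1,k]+m[k+1,4]+p_{0}·p_k·p_{4}.
k=1: 0 + 9828 + 66·39·12 = 40716; k=2: 185328 + 2592 + 66·72·12 = 244944; k=3: 16146 + 0 + 66·3·12 = 18522.
Minimum: 18522 at k=3.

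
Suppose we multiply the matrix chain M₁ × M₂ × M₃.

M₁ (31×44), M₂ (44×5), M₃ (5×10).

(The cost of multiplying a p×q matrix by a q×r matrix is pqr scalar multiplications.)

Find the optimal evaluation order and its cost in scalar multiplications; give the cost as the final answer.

8370

(M₁ × (M₂ × M₃)): cost 15840.
((M₁ × M₂) × M₃): cost 8370.
Optimal: ((M₁ × M₂) × M₃) with cost 8370.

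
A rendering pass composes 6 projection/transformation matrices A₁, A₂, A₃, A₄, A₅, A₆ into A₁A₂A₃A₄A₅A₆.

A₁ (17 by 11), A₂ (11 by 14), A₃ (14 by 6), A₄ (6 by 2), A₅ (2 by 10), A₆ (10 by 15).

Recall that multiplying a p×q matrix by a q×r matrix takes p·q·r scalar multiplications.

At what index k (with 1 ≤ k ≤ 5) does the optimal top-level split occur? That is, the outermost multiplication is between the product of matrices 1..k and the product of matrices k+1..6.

4

Adjacent pairs: A₁A₂ = 17·11·14 = 2618; A₂A₃ = 11·14·6 = 924; A₃A₄ = 14·6·2 = 168; A₄A₅ = 6·2·10 = 120; A₅A₆ = 2·10·15 = 300.
Length 3: A₁..A₃: k=1: 0+924+17·11·6=2046; k=2: 2618+0+17·14·6=4046 → min 2046 | A₂..A₄: k=2: 0+168+11·14·2=476; k=3: 924+0+11·6·2=1056 → min 476 | A₃..A₅: k=3: 0+120+14·6·10=960; k=4: 168+0+14·2·10=448 → min 448 | A₄..A₆: k=4: 0+300+6·2·15=480; k=5: 120+0+6·10·15=1020 → min 480.
Length 4: A₁..A₄: k=1: 0+476+17·11·2=850; k=2: 2618+168+17·14·2=3262; k=3: 2046+0+17·6·2=2250 → min 850 | A₂..A₅: k=2: 0+448+11·14·10=1988; k=3: 924+120+11·6·10=1704; k=4: 476+0+11·2·10=696 → min 696 | A₃..A₆: k=3: 0+480+14·6·15=1740; k=4: 168+300+14·2·15=888; k=5: 448+0+14·10·15=2548 → min 888.
Length 5: A₁..A₅: k=1: 0+696+17·11·10=2566; k=2: 2618+448+17·14·10=5446; k=3: 2046+120+17·6·10=3186; k=4: 850+0+17·2·10=1190 → min 1190 | A₂..A₆: k=2: 0+888+11·14·15=3198; k=3: 924+480+11·6·15=2394; k=4: 476+300+11·2·15=1106; k=5: 696+0+11·10·15=2346 → min 1106.
Top-level splits: k=1: (A₁..A₁)·(A₂..A₆) → 0+1106+17·11·15 = 3911; k=2: (A₁..A₂)·(A₃..A₆) → 2618+888+17·14·15 = 7076; k=3: (A₁..A₃)·(A₄..A₆) → 2046+480+17·6·15 = 4056; k=4: (A₁..A₄)·(A₅..A₆) → 850+300+17·2·15 = 1660; k=5: (A₁..A₅)·(A₆..A₆) → 1190+0+17·10·15 = 3740.
Best split is after A₄, i.e. k = 4.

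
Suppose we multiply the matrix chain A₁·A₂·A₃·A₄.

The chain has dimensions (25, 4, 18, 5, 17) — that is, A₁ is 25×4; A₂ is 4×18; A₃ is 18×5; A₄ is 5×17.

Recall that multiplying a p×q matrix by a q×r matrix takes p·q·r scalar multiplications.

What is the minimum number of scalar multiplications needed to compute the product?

2400

Adjacent pairs: A₁A₂ = 25·4·18 = 1800; A₂A₃ = 4·18·5 = 360; A₃A₄ = 18·5·17 = 1530.
Length 3: A₁..A₃: k=1: 0+360+25·4·5=860; k=2: 1800+0+25·18·5=4050 → min 860 | A₂..A₄: k=2: 0+1530+4·18·17=2754; k=3: 360+0+4·5·17=700 → min 700.
Length 4: A₁..A₄: k=1: 0+700+25·4·17=2400; k=2: 1800+1530+25·18·17=10980; k=3: 860+0+25·5·17=2985 → min 2400.
Optimal order: (A₁·((A₂·A₃)·A₄)) with cost 2400.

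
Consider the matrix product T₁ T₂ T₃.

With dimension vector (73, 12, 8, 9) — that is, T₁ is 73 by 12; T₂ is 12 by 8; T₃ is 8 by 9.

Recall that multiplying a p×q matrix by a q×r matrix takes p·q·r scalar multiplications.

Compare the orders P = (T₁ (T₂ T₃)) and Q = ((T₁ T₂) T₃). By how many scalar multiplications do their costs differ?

Order P = (T₁ (T₂ T₃)): (T₂ T₃): 12×8 by 8×9 → 12×9, cost 12·8·9 = 864; (T₁ (T₂ T₃)): 73×12 by 12×9 → 73×9, cost 73·12·9 = 7884; cumulative 8748. Total 8748.
Order Q = ((T₁ T₂) T₃): (T₁ T₂): 73×12 by 12×8 → 73×8, cost 73·12·8 = 7008; ((T₁ T₂) T₃): 73×8 by 8×9 → 73×9, cost 73·8·9 = 5256; cumulative 12264. Total 12264.
Difference: |8748 − 12264| = 3516.

3516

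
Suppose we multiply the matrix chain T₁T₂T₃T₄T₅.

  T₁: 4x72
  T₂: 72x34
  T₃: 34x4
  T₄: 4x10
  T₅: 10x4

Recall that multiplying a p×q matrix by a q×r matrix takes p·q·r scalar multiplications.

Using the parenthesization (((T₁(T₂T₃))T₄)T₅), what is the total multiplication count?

11264

(T₂T₃): 72×34 by 34×4 → 72×4, cost 72·34·4 = 9792
(T₁(T₂T₃)): 4×72 by 72×4 → 4×4, cost 4·72·4 = 1152; cumulative 10944
((T₁(T₂T₃))T₄): 4×4 by 4×10 → 4×10, cost 4·4·10 = 160; cumulative 11104
(((T₁(T₂T₃))T₄)T₅): 4×10 by 10×4 → 4×4, cost 4·10·4 = 160; cumulative 11264
Total: 11264 scalar multiplications.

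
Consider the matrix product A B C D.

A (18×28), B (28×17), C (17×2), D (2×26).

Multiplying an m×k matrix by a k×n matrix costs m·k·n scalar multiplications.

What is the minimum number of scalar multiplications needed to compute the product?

Adjacent pairs: AB = 18·28·17 = 8568; BC = 28·17·2 = 952; CD = 17·2·26 = 884.
Length 3: A..C: k=1: 0+952+18·28·2=1960; k=2: 8568+0+18·17·2=9180 → min 1960 | B..D: k=2: 0+884+28·17·26=13260; k=3: 952+0+28·2·26=2408 → min 2408.
Length 4: A..D: k=1: 0+2408+18·28·26=15512; k=2: 8568+884+18·17·26=17408; k=3: 1960+0+18·2·26=2896 → min 2896.
Optimal order: ((A (B C)) D) with cost 2896.

2896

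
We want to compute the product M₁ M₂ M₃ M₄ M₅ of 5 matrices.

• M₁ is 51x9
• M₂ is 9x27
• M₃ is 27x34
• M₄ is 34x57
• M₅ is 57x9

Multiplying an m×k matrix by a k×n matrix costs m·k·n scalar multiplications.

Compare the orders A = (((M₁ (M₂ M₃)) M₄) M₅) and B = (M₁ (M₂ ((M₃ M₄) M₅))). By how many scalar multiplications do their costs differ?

76374

Order A = (((M₁ (M₂ M₃)) M₄) M₅): (M₂ M₃): 9×27 by 27×34 → 9×34, cost 9·27·34 = 8262; (M₁ (M₂ M₃)): 51×9 by 9×34 → 51×34, cost 51·9·34 = 15606; cumulative 23868; ((M₁ (M₂ M₃)) M₄): 51×34 by 34×57 → 51×57, cost 51·34·57 = 98838; cumulative 122706; (((M₁ (M₂ M₃)) M₄) M₅): 51×57 by 57×9 → 51×9, cost 51·57·9 = 26163; cumulative 148869. Total 148869.
Order B = (M₁ (M₂ ((M₃ M₄) M₅))): (M₃ M₄): 27×34 by 34×57 → 27×57, cost 27·34·57 = 52326; ((M₃ M₄) M₅): 27×57 by 57×9 → 27×9, cost 27·57·9 = 13851; cumulative 66177; (M₂ ((M₃ M₄) M₅)): 9×27 by 27×9 → 9×9, cost 9·27·9 = 2187; cumulative 68364; (M₁ (M₂ ((M₃ M₄) M₅))): 51×9 by 9×9 → 51×9, cost 51·9·9 = 4131; cumulative 72495. Total 72495.
Difference: |148869 − 72495| = 76374.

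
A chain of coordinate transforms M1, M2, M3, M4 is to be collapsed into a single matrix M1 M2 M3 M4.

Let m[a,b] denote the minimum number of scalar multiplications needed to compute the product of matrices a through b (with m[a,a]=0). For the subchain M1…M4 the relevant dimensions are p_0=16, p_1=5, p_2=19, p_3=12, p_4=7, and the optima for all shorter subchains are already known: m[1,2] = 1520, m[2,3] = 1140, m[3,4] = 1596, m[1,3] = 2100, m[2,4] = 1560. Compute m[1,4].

2120

m[1,4] = min over k∈[1,3] of m[1,k]+m[k+1,4]+p_{0}·p_k·p_{4}.
k=1: 0 + 1560 + 16·5·7 = 2120; k=2: 1520 + 1596 + 16·19·7 = 5244; k=3: 2100 + 0 + 16·12·7 = 3444.
Minimum: 2120 at k=1.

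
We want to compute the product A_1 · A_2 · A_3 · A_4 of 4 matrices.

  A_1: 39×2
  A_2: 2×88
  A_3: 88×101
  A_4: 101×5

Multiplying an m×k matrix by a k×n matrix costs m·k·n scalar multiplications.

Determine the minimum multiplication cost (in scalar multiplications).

19176

Adjacent pairs: A_1A_2 = 39·2·88 = 6864; A_2A_3 = 2·88·101 = 17776; A_3A_4 = 88·101·5 = 44440.
Length 3: A_1..A_3: k=1: 0+17776+39·2·101=25654; k=2: 6864+0+39·88·101=353496 → min 25654 | A_2..A_4: k=2: 0+44440+2·88·5=45320; k=3: 17776+0+2·101·5=18786 → min 18786.
Length 4: A_1..A_4: k=1: 0+18786+39·2·5=19176; k=2: 6864+44440+39·88·5=68464; k=3: 25654+0+39·101·5=45349 → min 19176.
Optimal order: (A_1 · ((A_2 · A_3) · A_4)) with cost 19176.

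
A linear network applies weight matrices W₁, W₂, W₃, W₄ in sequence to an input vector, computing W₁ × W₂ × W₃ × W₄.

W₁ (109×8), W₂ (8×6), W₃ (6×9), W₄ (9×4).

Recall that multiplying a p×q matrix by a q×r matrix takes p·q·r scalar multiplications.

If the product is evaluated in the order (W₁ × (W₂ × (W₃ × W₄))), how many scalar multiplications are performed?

(W₃ × W₄): 6×9 by 9×4 → 6×4, cost 6·9·4 = 216
(W₂ × (W₃ × W₄)): 8×6 by 6×4 → 8×4, cost 8·6·4 = 192; cumulative 408
(W₁ × (W₂ × (W₃ × W₄))): 109×8 by 8×4 → 109×4, cost 109·8·4 = 3488; cumulative 3896
Total: 3896 scalar multiplications.

3896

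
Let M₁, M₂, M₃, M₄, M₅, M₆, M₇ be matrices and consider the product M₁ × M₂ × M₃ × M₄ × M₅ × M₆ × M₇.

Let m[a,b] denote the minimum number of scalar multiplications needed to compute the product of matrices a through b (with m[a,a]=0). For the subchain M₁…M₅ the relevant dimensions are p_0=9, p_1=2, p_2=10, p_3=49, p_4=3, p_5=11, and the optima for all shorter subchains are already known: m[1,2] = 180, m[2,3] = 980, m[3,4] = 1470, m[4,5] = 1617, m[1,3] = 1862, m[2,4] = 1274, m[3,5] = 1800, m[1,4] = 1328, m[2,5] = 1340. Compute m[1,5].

1538

m[1,5] = min over k∈[1,4] of m[1,k]+m[k+1,5]+p_{0}·p_k·p_{5}.
k=1: 0 + 1340 + 9·2·11 = 1538; k=2: 180 + 1800 + 9·10·11 = 2970; k=3: 1862 + 1617 + 9·49·11 = 8330; k=4: 1328 + 0 + 9·3·11 = 1625.
Minimum: 1538 at k=1.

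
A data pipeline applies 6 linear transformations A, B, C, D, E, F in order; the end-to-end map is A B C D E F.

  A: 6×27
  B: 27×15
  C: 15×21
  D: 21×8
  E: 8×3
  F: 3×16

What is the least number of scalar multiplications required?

Adjacent pairs: AB = 6·27·15 = 2430; BC = 27·15·21 = 8505; CD = 15·21·8 = 2520; DE = 21·8·3 = 504; EF = 8·3·16 = 384.
Length 3: A..C: k=1: 0+8505+6·27·21=11907; k=2: 2430+0+6·15·21=4320 → min 4320 | B..D: k=2: 0+2520+27·15·8=5760; k=3: 8505+0+27·21·8=13041 → min 5760 | C..E: k=3: 0+504+15·21·3=1449; k=4: 2520+0+15·8·3=2880 → min 1449 | D..F: k=4: 0+384+21·8·16=3072; k=5: 504+0+21·3·16=1512 → min 1512.
Length 4: A..D: k=1: 0+5760+6·27·8=7056; k=2: 2430+2520+6·15·8=5670; k=3: 4320+0+6·21·8=5328 → min 5328 | B..E: k=2: 0+1449+27·15·3=2664; k=3: 8505+504+27·21·3=10710; k=4: 5760+0+27·8·3=6408 → min 2664 | C..F: k=3: 0+1512+15·21·16=6552; k=4: 2520+384+15·8·16=4824; k=5: 1449+0+15·3·16=2169 → min 2169.
Length 5: A..E: k=1: 0+2664+6·27·3=3150; k=2: 2430+1449+6·15·3=4149; k=3: 4320+504+6·21·3=5202; k=4: 5328+0+6·8·3=5472 → min 3150 | B..F: k=2: 0+2169+27·15·16=8649; k=3: 8505+1512+27·21·16=19089; k=4: 5760+384+27·8·16=9600; k=5: 2664+0+27·3·16=3960 → min 3960.
Length 6: A..F: k=1: 0+3960+6·27·16=6552; k=2: 2430+2169+6·15·16=6039; k=3: 4320+1512+6·21·16=7848; k=4: 5328+384+6·8·16=6480; k=5: 3150+0+6·3·16=3438 → min 3438.
Optimal order: ((A (B (C (D E)))) F) with cost 3438.

3438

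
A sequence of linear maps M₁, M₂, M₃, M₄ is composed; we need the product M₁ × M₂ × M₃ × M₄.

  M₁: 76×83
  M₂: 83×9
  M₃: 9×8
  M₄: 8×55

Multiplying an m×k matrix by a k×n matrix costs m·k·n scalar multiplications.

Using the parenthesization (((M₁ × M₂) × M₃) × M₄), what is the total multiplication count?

95684

(M₁ × M₂): 76×83 by 83×9 → 76×9, cost 76·83·9 = 56772
((M₁ × M₂) × M₃): 76×9 by 9×8 → 76×8, cost 76·9·8 = 5472; cumulative 62244
(((M₁ × M₂) × M₃) × M₄): 76×8 by 8×55 → 76×55, cost 76·8·55 = 33440; cumulative 95684
Total: 95684 scalar multiplications.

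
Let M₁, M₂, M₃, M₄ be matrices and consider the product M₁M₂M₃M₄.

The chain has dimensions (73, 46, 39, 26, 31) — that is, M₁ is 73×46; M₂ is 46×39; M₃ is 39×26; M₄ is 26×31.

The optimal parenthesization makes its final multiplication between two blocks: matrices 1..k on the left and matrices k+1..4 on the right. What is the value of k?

1

Adjacent pairs: M₁M₂ = 73·46·39 = 130962; M₂M₃ = 46·39·26 = 46644; M₃M₄ = 39·26·31 = 31434.
Length 3: M₁..M₃: k=1: 0+46644+73·46·26=133952; k=2: 130962+0+73·39·26=204984 → min 133952 | M₂..M₄: k=2: 0+31434+46·39·31=87048; k=3: 46644+0+46·26·31=83720 → min 83720.
Top-level splits: k=1: (M₁..M₁)·(M₂..M₄) → 0+83720+73·46·31 = 187818; k=2: (M₁..M₂)·(M₃..M₄) → 130962+31434+73·39·31 = 250653; k=3: (M₁..M₃)·(M₄..M₄) → 133952+0+73·26·31 = 192790.
Best split is after M₁, i.e. k = 1.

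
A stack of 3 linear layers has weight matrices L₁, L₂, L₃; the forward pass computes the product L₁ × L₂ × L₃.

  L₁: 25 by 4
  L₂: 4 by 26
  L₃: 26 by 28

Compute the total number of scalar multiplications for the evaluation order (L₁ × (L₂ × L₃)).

5712

(L₂ × L₃): 4×26 by 26×28 → 4×28, cost 4·26·28 = 2912
(L₁ × (L₂ × L₃)): 25×4 by 4×28 → 25×28, cost 25·4·28 = 2800; cumulative 5712
Total: 5712 scalar multiplications.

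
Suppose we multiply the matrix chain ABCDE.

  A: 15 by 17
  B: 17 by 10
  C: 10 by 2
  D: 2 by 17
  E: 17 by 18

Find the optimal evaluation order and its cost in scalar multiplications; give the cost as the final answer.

Adjacent pairs: AB = 15·17·10 = 2550; BC = 17·10·2 = 340; CD = 10·2·17 = 340; DE = 2·17·18 = 612.
Length 3: A..C: k=1: 0+340+15·17·2=850; k=2: 2550+0+15·10·2=2850 → min 850 | B..D: k=2: 0+340+17·10·17=3230; k=3: 340+0+17·2·17=918 → min 918 | C..E: k=3: 0+612+10·2·18=972; k=4: 340+0+10·17·18=3400 → min 972.
Length 4: A..D: k=1: 0+918+15·17·17=5253; k=2: 2550+340+15·10·17=5440; k=3: 850+0+15·2·17=1360 → min 1360 | B..E: k=2: 0+972+17·10·18=4032; k=3: 340+612+17·2·18=1564; k=4: 918+0+17·17·18=6120 → min 1564.
Length 5: A..E: k=1: 0+1564+15·17·18=6154; k=2: 2550+972+15·10·18=6222; k=3: 850+612+15·2·18=2002; k=4: 1360+0+15·17·18=5950 → min 2002.
Optimal parenthesization: ((A(BC))(DE)) with cost 2002.

2002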